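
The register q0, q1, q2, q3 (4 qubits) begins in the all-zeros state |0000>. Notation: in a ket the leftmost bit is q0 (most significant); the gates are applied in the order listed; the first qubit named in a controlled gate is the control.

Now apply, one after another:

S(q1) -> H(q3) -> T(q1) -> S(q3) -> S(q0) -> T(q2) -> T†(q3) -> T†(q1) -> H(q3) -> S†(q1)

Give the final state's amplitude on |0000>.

The final state's coefficient on |0000> equals 1/2 + exp(I*pi/4)/2.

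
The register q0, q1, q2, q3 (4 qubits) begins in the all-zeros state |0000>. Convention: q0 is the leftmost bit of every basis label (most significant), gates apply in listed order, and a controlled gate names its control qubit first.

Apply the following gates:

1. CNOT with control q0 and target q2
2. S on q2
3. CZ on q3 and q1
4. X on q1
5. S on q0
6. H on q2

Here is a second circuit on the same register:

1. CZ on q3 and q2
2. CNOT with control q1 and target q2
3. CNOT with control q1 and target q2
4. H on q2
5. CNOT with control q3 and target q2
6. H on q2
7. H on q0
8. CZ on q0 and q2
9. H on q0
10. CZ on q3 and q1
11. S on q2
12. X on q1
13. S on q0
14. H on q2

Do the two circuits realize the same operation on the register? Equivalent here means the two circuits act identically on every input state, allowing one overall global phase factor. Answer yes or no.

No: there is an input state on which the two circuits produce genuinely different outputs (not merely differing by a phase).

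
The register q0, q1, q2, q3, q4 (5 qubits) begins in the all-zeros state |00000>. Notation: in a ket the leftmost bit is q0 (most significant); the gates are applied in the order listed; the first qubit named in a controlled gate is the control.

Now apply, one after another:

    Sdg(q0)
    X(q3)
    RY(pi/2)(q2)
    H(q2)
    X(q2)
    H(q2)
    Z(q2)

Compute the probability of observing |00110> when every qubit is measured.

A full measurement returns |00110> with probability 1/2. Key observation: gates 4-7 undo each other exactly, leaving only the rest of the circuit to track.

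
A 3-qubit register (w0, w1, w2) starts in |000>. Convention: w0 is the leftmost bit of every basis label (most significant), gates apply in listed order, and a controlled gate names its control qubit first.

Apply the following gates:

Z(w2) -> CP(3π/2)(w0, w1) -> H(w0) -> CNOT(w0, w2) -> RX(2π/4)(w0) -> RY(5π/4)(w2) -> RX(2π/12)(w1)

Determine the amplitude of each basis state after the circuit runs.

The resulting statevector has amplitude -sqrt(12 - 6*sqrt(2))/16 - sqrt(4 - 2*sqrt(2))/16 + I*sqrt(2*sqrt(2) + 4)/16 + I*sqrt(6*sqrt(2) + 12)/16 on |000>, sqrt(2*sqrt(2) + 4)/16 + sqrt(6*sqrt(2) + 12)/16 + I*sqrt(4 - 2*sqrt(2))/16 + I*sqrt(12 - 6*sqrt(2))/16 on |001>, -sqrt(2*sqrt(2) + 4)/16 + sqrt(6*sqrt(2) + 12)/16 - I*sqrt(4 - 2*sqrt(2))/16 + I*sqrt(12 - 6*sqrt(2))/16 on |010>, -sqrt(4 - 2*sqrt(2))/16 + sqrt(12 - 6*sqrt(2))/16 - I*sqrt(6*sqrt(2) + 12)/16 + I*sqrt(2*sqrt(2) + 4)/16 on |011>, -sqrt(6*sqrt(2) + 12)/16 - sqrt(2*sqrt(2) + 4)/16 + I*sqrt(4 - 2*sqrt(2))/16 + I*sqrt(12 - 6*sqrt(2))/16 on |100>, -sqrt(12 - 6*sqrt(2))/16 - sqrt(4 - 2*sqrt(2))/16 - I*sqrt(6*sqrt(2) + 12)/16 - I*sqrt(2*sqrt(2) + 4)/16 on |101>, -sqrt(4 - 2*sqrt(2))/16 + sqrt(12 - 6*sqrt(2))/16 - I*sqrt(2*sqrt(2) + 4)/16 + I*sqrt(6*sqrt(2) + 12)/16 on |110>, -sqrt(6*sqrt(2) + 12)/16 + sqrt(2*sqrt(2) + 4)/16 - I*sqrt(4 - 2*sqrt(2))/16 + I*sqrt(12 - 6*sqrt(2))/16 on |111>.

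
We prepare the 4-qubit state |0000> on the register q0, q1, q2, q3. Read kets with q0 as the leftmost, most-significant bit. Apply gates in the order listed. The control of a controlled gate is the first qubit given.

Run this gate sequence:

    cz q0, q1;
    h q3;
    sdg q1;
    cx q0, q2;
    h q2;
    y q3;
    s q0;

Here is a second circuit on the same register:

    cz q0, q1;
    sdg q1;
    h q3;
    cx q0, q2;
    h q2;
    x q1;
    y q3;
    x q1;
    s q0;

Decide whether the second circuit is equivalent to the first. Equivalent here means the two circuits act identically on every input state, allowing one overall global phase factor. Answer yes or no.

Yes: on every input state the two circuits agree up to one overall phase factor.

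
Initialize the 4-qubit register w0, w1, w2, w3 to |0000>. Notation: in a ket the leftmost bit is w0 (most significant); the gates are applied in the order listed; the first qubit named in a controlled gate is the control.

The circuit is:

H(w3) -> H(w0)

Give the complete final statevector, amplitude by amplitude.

The resulting statevector has amplitude 1/2 on |0000>, 1/2 on |0001>, 1/2 on |1000>, 1/2 on |1001>, and 0 on every other basis state.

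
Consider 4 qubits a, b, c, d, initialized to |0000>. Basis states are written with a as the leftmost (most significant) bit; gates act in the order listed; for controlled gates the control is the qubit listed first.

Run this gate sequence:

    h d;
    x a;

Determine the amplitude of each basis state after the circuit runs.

The final amplitudes are sqrt(2)/2 on |1000>, sqrt(2)/2 on |1001>, and 0 on every other basis state.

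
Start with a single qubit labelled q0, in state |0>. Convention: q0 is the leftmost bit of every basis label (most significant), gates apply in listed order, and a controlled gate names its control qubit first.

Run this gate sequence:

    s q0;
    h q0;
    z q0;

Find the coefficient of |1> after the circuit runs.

|1> carries amplitude -sqrt(2)/2 in the final state.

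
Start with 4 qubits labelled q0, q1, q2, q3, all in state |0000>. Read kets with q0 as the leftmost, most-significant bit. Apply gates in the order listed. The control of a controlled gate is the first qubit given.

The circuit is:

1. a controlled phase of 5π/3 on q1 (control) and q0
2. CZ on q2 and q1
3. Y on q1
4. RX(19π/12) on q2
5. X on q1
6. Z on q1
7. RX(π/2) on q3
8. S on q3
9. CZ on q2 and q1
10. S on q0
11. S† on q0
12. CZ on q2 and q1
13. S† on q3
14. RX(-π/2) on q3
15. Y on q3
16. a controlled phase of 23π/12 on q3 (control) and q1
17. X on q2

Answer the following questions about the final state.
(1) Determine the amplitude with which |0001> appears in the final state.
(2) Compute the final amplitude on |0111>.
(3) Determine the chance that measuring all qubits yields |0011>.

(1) The final state's coefficient on |0001> equals -I*sqrt(2 - sqrt(2))/4 + I*sqrt(3*sqrt(2) + 6)/4. Key observation: gates 7-14 undo each other exactly, leaving only the rest of the circuit to track.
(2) The final state's coefficient on |0111> equals 0.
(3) The probability of measuring |0011> is -sqrt(2)/8 + sqrt(6)/8 + 1/2.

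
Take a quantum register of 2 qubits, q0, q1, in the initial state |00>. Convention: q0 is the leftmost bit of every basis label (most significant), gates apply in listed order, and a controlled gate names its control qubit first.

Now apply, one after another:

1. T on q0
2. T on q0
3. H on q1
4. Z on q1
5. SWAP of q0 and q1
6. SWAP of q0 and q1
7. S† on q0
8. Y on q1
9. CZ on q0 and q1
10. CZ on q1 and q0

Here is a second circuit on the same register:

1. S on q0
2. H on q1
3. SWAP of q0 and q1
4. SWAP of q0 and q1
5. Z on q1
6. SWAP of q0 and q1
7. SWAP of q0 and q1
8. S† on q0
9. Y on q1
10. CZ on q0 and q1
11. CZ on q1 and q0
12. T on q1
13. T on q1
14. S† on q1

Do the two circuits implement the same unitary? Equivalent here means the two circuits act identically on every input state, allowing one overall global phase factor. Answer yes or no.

Yes — the two circuits implement the same unitary up to a global phase.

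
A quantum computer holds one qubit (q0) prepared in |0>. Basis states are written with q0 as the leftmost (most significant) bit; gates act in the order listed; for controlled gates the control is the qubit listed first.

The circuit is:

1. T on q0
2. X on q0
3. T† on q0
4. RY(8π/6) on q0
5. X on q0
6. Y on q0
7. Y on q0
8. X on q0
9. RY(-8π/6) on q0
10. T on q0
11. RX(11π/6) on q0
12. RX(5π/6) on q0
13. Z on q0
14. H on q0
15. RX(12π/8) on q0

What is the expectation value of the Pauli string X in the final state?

The expectation value of X is 1/2. Key observation: steps 3-10 multiply out to the identity, so the circuit reduces to the remaining gates.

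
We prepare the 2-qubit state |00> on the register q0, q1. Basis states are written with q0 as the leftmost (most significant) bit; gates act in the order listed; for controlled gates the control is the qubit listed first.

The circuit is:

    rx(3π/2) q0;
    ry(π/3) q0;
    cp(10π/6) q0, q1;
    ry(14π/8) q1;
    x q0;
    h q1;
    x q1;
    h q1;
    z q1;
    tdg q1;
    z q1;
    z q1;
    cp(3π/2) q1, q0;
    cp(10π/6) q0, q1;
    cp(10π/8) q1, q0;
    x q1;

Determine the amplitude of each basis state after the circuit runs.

The final amplitudes are sqrt(2 - sqrt(2))*(-sqrt(6) + sqrt(2)*I)*exp(I*pi/4)/8 on |00>, sqrt(sqrt(2) + 2)*(sqrt(2) + sqrt(6)*I)/8 on |01>, -sqrt(4 - 2*sqrt(2))/4 on |10>, sqrt(sqrt(2) + 2)*(sqrt(6) - sqrt(2)*I)/8 on |11>. Key observation: steps 6-9 multiply out to the identity, so the circuit reduces to the remaining gates.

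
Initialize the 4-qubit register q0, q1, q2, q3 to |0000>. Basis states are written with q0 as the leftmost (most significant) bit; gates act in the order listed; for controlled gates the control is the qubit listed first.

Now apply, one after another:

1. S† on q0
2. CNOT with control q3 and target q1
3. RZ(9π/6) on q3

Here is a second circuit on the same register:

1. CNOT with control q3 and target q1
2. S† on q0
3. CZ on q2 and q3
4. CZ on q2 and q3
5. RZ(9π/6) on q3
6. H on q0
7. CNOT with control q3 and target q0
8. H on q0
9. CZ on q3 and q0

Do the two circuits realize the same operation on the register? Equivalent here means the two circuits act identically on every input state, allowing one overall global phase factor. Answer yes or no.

Yes — the two circuits implement the same unitary up to a global phase.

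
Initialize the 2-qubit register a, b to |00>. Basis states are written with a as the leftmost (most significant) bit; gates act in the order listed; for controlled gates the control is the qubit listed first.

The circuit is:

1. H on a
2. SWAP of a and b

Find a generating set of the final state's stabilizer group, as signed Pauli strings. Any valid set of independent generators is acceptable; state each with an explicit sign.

The stabilizer group can be generated by +IX, +ZI, among other valid generating sets.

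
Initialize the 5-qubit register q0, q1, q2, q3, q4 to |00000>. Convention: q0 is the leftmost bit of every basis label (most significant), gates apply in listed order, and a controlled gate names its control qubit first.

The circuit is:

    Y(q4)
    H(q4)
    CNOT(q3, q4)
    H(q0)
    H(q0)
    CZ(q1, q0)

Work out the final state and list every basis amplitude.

The resulting statevector has amplitude sqrt(2)*I/2 on |00000>, -sqrt(2)*I/2 on |00001>, and 0 on every other basis state. Key observation: steps 4-5 multiply out to the identity, so the circuit reduces to the remaining gates.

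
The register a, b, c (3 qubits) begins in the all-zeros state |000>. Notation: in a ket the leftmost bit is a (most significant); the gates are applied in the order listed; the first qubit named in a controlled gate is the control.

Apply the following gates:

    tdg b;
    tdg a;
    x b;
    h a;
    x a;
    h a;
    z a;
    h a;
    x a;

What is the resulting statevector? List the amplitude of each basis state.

The final amplitudes are sqrt(2)/2 on |010>, sqrt(2)/2 on |110>, and 0 on every other basis state.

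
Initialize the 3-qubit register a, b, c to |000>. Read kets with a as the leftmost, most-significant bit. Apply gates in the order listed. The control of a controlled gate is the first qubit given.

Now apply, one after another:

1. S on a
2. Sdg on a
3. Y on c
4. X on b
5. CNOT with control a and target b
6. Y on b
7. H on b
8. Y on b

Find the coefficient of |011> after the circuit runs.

The final state's coefficient on |011> equals sqrt(2)*I/2. Key observation: gates 1-2 undo each other exactly, leaving only the rest of the circuit to track.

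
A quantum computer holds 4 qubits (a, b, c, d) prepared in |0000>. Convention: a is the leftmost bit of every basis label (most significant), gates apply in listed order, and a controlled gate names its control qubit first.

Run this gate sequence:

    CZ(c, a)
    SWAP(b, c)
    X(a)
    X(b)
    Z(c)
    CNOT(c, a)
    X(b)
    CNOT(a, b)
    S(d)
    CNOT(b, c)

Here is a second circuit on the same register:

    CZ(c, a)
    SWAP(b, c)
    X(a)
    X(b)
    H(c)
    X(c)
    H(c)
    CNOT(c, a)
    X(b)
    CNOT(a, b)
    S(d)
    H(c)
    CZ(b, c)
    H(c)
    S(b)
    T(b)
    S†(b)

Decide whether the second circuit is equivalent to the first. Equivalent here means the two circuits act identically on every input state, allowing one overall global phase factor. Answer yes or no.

No — the two circuits implement different unitaries, even allowing a global phase.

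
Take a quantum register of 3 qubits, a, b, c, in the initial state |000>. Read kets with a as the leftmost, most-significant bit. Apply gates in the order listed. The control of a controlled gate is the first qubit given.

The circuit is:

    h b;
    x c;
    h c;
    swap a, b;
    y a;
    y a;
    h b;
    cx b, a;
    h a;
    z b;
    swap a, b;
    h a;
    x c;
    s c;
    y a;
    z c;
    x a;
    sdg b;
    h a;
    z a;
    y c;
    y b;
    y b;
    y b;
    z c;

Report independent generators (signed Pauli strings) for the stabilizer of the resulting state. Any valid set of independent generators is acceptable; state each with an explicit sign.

One valid set of independent stabilizer generators is +XII, -IIY, -IZI (any independent generating set of the same group is equally correct).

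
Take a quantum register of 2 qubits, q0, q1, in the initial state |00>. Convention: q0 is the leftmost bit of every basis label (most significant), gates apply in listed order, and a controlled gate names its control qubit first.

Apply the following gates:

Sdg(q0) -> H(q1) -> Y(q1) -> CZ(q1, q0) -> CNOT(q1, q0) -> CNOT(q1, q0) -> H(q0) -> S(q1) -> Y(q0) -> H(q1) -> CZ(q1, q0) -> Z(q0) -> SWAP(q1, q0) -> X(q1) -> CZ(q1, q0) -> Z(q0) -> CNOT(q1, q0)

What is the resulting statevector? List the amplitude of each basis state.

The final amplitudes are sqrt(2)*(-1 + I)/4 on |00>, sqrt(2)*(-1 - I)/4 on |01>, sqrt(2)*(-1 - I)/4 on |10>, sqrt(2)*(-1 + I)/4 on |11>.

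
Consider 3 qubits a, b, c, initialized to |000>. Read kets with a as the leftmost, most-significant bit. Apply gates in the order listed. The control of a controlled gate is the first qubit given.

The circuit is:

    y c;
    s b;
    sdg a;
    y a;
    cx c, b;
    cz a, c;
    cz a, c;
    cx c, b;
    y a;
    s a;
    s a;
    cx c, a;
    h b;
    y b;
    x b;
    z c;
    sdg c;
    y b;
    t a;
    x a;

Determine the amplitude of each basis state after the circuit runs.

The resulting statevector has amplitude sqrt(2)*exp(I*pi/4)/2 on |001>, sqrt(2)*exp(I*pi/4)/2 on |011>, and 0 on every other basis state. Key observation: gates 3-10 undo each other exactly, leaving only the rest of the circuit to track.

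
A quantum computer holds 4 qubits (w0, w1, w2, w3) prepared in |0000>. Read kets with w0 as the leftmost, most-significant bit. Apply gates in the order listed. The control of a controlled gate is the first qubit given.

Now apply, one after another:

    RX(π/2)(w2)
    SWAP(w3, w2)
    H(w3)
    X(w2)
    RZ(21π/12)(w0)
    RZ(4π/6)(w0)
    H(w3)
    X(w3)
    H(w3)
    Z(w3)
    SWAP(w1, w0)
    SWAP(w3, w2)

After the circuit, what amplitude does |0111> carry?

The amplitude on |0111> is 0. Key observation: steps 7-10 multiply out to the identity, so the circuit reduces to the remaining gates.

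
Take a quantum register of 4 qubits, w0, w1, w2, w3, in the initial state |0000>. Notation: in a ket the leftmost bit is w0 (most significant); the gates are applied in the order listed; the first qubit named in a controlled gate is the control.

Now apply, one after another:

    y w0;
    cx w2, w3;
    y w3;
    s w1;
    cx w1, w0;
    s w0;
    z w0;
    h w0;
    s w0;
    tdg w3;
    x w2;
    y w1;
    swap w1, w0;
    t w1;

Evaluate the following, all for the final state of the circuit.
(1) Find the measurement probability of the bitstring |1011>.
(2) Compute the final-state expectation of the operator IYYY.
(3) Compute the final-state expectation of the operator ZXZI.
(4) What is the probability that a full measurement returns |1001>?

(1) Outcome |1011> occurs with probability 1/2.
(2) The expectation value of IYYY is 0.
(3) The expectation value of ZXZI is sqrt(2)/2.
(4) Outcome |1001> occurs with probability 0.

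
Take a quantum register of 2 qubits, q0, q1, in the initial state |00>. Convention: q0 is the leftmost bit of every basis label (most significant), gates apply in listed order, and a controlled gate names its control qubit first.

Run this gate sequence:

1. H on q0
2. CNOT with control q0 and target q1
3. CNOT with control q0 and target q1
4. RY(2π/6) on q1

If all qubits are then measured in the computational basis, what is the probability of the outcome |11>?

A full measurement returns |11> with probability 1/8.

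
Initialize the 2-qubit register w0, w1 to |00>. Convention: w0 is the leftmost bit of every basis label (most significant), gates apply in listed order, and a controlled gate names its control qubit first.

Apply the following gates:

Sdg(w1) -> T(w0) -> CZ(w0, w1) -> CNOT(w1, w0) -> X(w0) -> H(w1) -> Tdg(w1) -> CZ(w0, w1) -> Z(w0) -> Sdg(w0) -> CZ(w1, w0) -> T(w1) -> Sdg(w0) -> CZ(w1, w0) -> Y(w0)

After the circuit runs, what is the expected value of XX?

The observable XX averages to 0.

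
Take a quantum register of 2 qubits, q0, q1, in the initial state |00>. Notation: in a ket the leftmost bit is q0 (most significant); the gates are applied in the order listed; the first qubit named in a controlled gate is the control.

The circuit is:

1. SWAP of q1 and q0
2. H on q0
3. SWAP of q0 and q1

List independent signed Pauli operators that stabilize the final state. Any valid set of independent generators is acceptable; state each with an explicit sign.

The final state is stabilized by the group generated by +IX, +ZI; other independent generating sets are equally valid.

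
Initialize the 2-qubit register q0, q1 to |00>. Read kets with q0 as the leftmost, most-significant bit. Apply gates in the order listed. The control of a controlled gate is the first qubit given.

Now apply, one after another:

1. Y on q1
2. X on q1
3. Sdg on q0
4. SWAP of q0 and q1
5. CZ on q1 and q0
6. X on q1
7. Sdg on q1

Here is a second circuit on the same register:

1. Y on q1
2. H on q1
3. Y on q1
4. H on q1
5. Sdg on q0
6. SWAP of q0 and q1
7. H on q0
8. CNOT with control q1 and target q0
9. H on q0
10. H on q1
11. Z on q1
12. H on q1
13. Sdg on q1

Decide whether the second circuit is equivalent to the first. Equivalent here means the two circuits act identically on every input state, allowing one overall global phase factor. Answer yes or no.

No — the two circuits implement different unitaries, even allowing a global phase.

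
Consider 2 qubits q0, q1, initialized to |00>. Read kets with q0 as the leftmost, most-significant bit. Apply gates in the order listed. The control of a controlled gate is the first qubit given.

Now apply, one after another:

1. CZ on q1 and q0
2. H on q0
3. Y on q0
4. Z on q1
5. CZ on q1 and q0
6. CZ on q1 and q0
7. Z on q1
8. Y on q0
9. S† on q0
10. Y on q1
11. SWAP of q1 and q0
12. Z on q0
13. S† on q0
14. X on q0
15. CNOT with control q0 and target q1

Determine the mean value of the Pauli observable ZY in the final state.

In the final state, ZY has expectation -1. Key observation: gates 3-8 undo each other exactly, leaving only the rest of the circuit to track.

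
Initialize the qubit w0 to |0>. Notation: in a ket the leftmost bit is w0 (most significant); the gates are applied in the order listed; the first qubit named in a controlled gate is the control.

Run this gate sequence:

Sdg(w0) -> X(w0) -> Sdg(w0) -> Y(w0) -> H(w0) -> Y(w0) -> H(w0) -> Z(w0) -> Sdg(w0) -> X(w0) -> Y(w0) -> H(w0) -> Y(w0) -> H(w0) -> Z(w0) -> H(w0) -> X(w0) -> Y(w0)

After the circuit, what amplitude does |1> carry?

The final state's coefficient on |1> equals sqrt(2)*I/2.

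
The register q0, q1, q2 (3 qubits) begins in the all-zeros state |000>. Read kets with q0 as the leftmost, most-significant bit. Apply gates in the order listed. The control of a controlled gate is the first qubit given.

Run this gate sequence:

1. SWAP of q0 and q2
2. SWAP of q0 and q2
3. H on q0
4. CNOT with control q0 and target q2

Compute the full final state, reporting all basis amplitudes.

The final amplitudes are sqrt(2)/2 on |000>, sqrt(2)/2 on |101>, and 0 on every other basis state.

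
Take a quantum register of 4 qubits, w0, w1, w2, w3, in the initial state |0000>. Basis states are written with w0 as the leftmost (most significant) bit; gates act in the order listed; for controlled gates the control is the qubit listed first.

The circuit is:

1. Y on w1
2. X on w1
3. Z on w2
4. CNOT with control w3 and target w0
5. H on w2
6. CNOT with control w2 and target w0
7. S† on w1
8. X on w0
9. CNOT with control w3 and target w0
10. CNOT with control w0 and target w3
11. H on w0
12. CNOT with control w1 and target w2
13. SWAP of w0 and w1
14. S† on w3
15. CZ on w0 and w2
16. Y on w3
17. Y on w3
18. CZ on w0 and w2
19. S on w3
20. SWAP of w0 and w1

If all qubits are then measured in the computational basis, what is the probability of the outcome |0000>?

Outcome |0000> occurs with probability 0.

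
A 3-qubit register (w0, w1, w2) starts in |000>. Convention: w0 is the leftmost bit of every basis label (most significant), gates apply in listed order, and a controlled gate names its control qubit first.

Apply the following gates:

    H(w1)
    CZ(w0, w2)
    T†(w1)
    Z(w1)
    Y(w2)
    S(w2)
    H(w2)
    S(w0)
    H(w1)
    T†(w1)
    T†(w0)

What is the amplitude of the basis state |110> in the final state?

|110> carries amplitude 0 in the final state.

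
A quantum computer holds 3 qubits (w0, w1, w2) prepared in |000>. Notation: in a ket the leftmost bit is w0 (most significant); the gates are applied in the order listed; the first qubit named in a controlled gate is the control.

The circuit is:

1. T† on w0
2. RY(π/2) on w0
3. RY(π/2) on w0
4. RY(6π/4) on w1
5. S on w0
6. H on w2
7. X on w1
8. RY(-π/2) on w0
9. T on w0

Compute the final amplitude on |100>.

|100> carries amplitude sqrt(2)*exp(3*I*pi/4)/4 in the final state.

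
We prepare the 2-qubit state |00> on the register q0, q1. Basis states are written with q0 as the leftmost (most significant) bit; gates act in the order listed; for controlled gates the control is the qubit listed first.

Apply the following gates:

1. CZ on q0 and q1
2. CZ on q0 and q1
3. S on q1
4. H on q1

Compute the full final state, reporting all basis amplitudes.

The final amplitudes are sqrt(2)/2 on |00>, sqrt(2)/2 on |01>, 0 on |10>, 0 on |11>. Key observation: steps 1-2 multiply out to the identity, so the circuit reduces to the remaining gates.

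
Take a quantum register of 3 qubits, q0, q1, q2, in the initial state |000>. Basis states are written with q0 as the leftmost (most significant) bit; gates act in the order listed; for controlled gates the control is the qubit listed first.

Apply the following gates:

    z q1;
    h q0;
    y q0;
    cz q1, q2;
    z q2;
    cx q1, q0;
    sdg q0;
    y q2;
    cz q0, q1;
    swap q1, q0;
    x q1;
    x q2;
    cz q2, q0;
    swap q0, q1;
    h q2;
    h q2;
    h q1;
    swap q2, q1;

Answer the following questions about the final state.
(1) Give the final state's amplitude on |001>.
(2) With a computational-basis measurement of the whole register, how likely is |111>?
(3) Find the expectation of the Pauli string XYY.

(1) |001> carries amplitude I/2 in the final state.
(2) A full measurement returns |111> with probability 0.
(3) The observable XYY averages to 0.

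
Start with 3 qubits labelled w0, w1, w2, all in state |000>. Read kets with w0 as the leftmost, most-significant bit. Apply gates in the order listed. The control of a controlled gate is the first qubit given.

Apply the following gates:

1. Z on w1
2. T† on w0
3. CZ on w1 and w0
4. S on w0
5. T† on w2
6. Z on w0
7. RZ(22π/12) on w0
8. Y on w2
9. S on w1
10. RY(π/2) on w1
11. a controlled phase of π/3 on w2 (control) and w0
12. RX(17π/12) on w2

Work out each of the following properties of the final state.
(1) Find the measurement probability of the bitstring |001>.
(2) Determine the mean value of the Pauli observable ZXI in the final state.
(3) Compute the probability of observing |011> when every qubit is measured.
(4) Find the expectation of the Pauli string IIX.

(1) A full measurement returns |001> with probability -sqrt(6)/16 + sqrt(2)/16 + 1/4.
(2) The observable ZXI averages to 1.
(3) Outcome |011> occurs with probability -sqrt(6)/16 + sqrt(2)/16 + 1/4.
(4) The expectation value of IIX is 0.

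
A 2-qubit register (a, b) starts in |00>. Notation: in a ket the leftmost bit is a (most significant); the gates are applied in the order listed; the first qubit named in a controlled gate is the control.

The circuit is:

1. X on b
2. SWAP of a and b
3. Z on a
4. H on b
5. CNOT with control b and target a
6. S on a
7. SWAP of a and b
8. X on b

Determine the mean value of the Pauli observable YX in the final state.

The observable YX averages to -1.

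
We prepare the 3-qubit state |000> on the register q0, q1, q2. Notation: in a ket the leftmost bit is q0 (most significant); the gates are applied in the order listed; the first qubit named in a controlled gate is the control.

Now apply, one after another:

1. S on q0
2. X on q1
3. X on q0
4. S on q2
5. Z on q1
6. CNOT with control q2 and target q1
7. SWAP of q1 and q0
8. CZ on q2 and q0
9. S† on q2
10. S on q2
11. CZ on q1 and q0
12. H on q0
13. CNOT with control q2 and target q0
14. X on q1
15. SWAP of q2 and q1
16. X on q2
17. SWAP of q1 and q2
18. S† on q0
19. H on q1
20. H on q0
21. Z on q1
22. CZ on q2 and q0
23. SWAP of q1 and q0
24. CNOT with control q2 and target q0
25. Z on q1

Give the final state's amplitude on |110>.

|110> carries amplitude sqrt(2)*(-1 + I)/4 in the final state.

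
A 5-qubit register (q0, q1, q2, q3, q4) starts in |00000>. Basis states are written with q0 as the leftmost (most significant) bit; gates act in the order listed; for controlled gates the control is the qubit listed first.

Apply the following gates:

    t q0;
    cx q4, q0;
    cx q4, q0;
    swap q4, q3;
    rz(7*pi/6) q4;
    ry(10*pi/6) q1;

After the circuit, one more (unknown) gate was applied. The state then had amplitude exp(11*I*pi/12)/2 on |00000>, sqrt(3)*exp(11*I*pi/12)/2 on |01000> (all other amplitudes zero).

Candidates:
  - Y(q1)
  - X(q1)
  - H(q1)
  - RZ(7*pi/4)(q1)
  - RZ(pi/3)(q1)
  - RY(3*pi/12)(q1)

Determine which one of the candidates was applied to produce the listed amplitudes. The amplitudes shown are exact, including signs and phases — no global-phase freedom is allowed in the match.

It was Y(q1) that produced the state shown. Key observation: steps 2-3 multiply out to the identity, so the circuit reduces to the remaining gates.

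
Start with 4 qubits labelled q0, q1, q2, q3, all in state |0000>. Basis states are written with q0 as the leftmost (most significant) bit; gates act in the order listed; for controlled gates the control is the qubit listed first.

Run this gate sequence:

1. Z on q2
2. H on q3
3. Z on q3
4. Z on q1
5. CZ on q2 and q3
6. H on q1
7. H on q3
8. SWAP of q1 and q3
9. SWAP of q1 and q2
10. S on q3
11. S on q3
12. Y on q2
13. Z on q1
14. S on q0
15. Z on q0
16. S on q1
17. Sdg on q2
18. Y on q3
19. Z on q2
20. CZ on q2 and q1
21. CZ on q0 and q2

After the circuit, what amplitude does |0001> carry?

The final state's coefficient on |0001> equals sqrt(2)/2.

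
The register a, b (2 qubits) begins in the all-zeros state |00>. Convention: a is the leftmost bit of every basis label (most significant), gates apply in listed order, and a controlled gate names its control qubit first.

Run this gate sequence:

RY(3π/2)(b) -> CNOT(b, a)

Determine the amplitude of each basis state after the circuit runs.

After the circuit, the state carries amplitude -sqrt(2)/2 on |00>, 0 on |01>, 0 on |10>, sqrt(2)/2 on |11>.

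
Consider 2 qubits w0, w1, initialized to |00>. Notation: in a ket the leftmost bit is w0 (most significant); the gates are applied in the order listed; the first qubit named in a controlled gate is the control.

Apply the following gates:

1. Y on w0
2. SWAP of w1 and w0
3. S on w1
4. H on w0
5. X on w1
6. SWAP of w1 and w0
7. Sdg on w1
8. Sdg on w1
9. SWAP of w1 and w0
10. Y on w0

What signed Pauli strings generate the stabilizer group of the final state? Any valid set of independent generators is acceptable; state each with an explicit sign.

The final state is stabilized by the group generated by +XI, +IZ; other independent generating sets are equally valid.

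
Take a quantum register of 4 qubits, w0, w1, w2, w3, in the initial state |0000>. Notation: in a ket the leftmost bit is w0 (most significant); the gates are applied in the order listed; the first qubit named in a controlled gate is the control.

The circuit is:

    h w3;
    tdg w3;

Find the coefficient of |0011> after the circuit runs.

The final state's coefficient on |0011> equals 0.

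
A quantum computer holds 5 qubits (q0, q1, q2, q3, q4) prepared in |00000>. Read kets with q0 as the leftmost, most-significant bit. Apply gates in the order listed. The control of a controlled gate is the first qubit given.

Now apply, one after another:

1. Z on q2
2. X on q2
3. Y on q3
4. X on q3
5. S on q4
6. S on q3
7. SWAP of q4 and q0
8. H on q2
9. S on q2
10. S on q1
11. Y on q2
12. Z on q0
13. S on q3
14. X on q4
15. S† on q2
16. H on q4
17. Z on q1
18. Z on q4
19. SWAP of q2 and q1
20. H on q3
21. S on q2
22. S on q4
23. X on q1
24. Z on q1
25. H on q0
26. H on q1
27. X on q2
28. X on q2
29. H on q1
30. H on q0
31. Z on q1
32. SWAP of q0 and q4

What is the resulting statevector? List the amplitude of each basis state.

The final amplitudes are sqrt(2)*I/4 on |00000>, sqrt(2)*I/4 on |00010>, -sqrt(2)*I/4 on |01000>, -sqrt(2)*I/4 on |01010>, -sqrt(2)/4 on |10000>, -sqrt(2)/4 on |10010>, sqrt(2)/4 on |11000>, sqrt(2)/4 on |11010>, and 0 on every other basis state.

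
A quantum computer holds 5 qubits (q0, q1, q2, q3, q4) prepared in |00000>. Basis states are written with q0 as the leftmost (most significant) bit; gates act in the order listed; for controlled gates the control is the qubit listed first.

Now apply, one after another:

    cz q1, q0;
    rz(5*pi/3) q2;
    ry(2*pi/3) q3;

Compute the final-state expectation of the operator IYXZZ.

In the final state, IYXZZ has expectation 0.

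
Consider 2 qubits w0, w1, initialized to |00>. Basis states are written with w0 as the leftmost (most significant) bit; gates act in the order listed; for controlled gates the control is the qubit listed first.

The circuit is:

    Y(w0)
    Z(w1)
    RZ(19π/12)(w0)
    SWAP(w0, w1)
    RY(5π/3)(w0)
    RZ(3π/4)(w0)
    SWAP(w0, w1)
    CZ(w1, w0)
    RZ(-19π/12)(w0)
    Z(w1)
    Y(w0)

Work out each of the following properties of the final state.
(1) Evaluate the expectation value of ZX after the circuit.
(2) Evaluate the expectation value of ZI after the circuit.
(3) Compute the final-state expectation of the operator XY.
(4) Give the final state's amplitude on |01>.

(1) In the final state, ZX has expectation sqrt(6)/4.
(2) In the final state, ZI has expectation 1.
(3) In the final state, XY has expectation 0.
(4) The final state's coefficient on |01> equals exp(3*I*pi/8)/2.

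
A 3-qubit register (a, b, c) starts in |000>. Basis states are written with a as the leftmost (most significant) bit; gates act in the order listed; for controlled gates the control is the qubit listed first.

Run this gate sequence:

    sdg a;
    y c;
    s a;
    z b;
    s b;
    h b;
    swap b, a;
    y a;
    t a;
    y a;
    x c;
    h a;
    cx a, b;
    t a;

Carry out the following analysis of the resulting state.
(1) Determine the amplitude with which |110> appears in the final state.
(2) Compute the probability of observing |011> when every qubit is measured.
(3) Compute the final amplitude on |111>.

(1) The final state's coefficient on |110> equals -1/2 - exp(3*I*pi/4)/2.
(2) The probability of measuring |011> is 0.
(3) The amplitude on |111> is 0.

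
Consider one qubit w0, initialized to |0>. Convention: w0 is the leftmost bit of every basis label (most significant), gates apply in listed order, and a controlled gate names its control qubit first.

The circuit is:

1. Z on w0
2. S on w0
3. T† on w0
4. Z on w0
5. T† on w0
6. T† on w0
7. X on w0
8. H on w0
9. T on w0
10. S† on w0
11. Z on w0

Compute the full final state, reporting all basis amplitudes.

The final amplitudes are sqrt(2)/2 on |0>, -sqrt(2)*exp(3*I*pi/4)/2 on |1>.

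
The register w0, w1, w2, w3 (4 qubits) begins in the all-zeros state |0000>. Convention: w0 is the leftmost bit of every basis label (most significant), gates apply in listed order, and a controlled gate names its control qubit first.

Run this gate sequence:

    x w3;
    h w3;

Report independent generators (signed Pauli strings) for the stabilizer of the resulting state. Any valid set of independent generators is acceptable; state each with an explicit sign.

The stabilizer group can be generated by -IIIX, +ZIII, +IZII, +IIZI, among other valid generating sets.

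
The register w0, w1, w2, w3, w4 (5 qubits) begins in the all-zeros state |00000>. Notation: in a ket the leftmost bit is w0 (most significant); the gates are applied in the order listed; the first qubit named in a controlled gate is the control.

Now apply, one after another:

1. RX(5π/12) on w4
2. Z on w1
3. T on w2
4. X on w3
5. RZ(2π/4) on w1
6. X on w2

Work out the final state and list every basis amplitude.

The final amplitudes are (-sqrt(sqrt(2) + 2)/4 - sqrt(6 - 3*sqrt(2))/4)*exp(3*I*pi/4) on |00110>, (-sqrt(3*sqrt(2) + 6)/4 + sqrt(2 - sqrt(2))/4)*exp(I*pi/4) on |00111>, and 0 on every other basis state.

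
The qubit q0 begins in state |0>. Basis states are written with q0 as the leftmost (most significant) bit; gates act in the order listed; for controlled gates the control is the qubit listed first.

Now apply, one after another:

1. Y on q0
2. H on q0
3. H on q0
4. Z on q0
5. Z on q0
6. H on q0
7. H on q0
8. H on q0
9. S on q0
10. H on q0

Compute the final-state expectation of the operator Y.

In the final state, Y has expectation 1. Key observation: gates 2-7 undo each other exactly, leaving only the rest of the circuit to track.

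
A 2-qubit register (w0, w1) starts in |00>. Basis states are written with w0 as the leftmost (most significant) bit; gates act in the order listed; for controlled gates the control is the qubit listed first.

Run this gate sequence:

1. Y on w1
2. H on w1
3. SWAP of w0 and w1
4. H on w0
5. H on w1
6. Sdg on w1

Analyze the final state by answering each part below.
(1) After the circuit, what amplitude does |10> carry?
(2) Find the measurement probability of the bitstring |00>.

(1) The final state's coefficient on |10> equals sqrt(2)*I/2.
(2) A full measurement returns |00> with probability 0.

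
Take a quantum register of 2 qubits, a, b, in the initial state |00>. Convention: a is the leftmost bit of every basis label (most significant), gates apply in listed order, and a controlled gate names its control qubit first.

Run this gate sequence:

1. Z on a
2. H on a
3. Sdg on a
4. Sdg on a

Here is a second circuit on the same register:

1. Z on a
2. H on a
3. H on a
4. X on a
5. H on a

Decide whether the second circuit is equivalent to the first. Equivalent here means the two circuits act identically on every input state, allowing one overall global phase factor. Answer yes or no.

Yes — the two circuits implement the same unitary up to a global phase.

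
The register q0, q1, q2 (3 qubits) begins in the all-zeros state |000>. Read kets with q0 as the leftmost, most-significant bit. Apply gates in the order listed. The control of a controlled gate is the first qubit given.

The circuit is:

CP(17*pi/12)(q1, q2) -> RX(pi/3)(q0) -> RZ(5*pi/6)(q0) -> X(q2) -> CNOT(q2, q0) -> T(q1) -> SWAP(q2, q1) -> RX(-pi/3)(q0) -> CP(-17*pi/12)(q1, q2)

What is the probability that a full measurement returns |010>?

A full measurement returns |010> with probability 3*sqrt(3)/16 + 3/8.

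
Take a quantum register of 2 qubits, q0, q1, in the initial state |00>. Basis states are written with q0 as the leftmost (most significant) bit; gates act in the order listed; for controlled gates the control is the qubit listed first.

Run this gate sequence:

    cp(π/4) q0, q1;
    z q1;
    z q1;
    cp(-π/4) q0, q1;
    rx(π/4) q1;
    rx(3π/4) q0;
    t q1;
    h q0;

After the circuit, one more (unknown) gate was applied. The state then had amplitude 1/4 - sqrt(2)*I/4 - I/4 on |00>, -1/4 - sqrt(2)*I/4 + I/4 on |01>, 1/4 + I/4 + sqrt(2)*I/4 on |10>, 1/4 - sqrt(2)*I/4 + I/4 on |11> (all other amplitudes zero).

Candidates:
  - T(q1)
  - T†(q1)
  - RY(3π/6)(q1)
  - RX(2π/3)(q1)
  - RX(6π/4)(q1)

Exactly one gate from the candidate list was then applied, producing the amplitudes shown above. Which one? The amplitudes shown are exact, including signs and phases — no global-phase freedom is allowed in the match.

It was T†(q1) that produced the state shown.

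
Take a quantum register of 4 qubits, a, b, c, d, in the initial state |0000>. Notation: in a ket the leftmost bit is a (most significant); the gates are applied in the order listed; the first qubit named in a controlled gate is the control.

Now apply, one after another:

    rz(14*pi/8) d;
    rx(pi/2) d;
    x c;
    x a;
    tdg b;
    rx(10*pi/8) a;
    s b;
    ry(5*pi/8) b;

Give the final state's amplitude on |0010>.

|0010> carries amplitude sqrt(2*sqrt(2) + 4)*exp(5*I*pi/8)*cos(5*pi/16)/4 in the final state.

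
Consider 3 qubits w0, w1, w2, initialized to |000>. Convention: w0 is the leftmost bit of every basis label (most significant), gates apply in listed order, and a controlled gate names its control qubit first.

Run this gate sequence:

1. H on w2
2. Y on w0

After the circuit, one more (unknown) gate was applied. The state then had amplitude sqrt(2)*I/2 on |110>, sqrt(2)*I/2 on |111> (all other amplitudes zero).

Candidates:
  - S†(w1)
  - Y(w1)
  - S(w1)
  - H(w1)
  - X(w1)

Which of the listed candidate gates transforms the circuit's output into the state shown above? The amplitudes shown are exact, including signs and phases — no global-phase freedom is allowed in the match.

The applied gate was X(w1).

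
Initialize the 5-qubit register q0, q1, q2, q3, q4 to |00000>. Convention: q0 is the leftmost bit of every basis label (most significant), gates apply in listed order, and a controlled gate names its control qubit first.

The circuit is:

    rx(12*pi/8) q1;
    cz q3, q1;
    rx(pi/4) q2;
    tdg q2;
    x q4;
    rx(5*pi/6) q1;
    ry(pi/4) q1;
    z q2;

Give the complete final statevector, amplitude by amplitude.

The resulting statevector has amplitude -sqrt(3)/4 - sqrt(6)/8 - sqrt(2)*I/8 on |00001>, (-2 + sqrt(2) + sqrt(6)*I)*exp(3*I*pi/4)/8 on |00101>, -sqrt(6)/8 + sqrt(2)*I/8 + I/4 on |01001>, (-2*sqrt(3) + sqrt(6) + sqrt(2)*I)*exp(I*pi/4)/8 on |01101>, and 0 on every other basis state.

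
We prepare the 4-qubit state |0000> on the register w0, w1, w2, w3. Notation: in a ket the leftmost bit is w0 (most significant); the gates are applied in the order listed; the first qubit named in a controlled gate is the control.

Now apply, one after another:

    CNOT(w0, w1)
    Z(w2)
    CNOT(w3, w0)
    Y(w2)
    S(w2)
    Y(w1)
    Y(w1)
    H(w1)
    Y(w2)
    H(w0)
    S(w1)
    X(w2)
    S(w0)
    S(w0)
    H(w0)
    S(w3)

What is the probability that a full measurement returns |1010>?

The probability of measuring |1010> is 1/2.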